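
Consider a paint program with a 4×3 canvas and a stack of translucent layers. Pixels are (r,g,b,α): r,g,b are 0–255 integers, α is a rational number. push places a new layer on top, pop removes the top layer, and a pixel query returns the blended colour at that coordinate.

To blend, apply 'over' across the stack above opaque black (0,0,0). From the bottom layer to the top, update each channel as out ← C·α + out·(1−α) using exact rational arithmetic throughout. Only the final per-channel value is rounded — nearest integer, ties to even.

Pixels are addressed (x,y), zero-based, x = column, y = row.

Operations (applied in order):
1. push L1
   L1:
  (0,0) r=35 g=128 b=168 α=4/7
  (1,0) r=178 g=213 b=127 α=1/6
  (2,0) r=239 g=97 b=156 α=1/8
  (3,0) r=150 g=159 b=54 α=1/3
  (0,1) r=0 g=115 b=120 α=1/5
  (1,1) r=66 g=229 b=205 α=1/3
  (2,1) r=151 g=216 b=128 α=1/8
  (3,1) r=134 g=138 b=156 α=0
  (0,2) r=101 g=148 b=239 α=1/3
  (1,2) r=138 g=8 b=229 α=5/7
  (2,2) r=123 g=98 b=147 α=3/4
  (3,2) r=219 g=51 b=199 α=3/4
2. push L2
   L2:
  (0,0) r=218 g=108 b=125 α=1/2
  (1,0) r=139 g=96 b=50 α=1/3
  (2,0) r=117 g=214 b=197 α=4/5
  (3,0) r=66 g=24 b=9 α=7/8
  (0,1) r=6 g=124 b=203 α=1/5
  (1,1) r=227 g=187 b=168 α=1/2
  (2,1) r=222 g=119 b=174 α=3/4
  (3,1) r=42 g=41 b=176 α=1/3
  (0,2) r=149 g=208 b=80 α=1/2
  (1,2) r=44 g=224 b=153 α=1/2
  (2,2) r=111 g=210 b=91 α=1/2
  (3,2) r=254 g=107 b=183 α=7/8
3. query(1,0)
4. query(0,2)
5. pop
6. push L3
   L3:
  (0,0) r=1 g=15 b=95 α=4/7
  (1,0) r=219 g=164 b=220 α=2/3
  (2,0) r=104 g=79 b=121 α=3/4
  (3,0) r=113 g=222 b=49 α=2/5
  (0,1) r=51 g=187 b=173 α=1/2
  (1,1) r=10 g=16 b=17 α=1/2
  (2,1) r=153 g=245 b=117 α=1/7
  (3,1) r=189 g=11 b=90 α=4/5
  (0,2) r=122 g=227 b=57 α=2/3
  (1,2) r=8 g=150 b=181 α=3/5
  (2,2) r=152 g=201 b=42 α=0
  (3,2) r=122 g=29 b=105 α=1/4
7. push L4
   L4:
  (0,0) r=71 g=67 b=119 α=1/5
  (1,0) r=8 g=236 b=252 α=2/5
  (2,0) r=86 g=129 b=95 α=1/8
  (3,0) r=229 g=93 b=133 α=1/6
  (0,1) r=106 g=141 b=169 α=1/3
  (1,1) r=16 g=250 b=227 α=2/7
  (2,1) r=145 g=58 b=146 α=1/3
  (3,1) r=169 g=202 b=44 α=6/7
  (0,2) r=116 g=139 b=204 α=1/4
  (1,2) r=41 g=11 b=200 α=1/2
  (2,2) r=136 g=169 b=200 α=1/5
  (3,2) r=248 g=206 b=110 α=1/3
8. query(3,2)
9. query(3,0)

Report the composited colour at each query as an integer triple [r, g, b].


at x=1,y=0 over L1,L2:
after L1 α=1/6: [89/3, 71/2, 127/6]
after L2 α=1/3: [595/9, 167/3, 277/9]
→ [66, 56, 31]

at x=0,y=2 over L1,L2:
+L1 (α=1/3) → [101/3, 148/3, 239/3]
+L2 (α=1/2) → [274/3, 386/3, 479/6]
= [91, 129, 80]

(3,2) stack=L1,L3,L4; from [0,0,0]:
after L1 α=3/4: [657/4, 153/4, 597/4]
after L3 α=1/4: [2459/16, 575/16, 2211/16]
after L4 α=1/3: [1481/8, 741/8, 3091/24]
rounded: [185, 93, 129]

(3,0) stack=L1,L3,L4; from [0,0,0]:
L1 α=1/3: [50, 53, 18]
L3 α=2/5: [376/5, 603/5, 152/5]
L4 α=1/6: [605/6, 116, 95/2]
rounded: [101, 116, 48]


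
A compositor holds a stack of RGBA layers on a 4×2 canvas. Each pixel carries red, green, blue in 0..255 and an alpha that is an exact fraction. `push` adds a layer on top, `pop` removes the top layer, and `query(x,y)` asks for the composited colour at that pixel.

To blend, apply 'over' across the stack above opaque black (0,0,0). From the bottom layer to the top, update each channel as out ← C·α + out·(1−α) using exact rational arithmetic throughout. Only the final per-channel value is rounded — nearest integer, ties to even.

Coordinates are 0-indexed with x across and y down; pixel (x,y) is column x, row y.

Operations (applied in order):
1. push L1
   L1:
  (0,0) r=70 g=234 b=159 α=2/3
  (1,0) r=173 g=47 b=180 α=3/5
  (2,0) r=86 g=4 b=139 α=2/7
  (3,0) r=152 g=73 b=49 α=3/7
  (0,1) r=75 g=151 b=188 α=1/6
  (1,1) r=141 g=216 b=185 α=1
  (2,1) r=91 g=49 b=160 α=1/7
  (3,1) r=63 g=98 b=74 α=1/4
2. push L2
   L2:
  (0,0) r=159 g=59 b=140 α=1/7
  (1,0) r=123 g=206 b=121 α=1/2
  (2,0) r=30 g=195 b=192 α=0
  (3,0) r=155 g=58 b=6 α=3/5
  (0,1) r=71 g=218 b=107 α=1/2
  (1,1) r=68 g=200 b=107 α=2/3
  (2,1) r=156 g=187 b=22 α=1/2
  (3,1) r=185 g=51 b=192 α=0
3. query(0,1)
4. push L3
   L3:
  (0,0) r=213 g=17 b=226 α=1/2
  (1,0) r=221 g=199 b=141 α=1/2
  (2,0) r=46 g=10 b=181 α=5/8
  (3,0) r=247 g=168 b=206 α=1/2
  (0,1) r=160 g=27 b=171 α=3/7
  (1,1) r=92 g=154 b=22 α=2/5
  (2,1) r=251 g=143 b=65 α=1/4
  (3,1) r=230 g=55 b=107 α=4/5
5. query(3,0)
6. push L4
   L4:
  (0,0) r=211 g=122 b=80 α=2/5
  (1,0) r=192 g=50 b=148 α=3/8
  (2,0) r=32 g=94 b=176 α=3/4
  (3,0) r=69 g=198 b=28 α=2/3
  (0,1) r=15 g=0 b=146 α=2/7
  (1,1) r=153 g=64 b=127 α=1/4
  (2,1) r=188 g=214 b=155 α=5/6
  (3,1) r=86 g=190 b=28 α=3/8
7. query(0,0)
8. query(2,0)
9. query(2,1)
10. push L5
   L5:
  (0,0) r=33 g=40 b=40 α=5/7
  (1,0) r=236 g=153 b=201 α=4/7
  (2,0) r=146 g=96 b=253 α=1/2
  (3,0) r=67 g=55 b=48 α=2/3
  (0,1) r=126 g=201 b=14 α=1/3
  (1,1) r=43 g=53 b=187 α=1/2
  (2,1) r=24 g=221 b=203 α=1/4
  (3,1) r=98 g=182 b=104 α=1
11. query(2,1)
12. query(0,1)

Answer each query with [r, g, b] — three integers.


at x=0,y=1 over L1,L2:
after L1 α=1/6: [25/2, 151/6, 94/3]
after L2 α=1/2: [167/4, 1459/12, 415/6]
→ [42, 122, 69]

query (3,0) [L1,L2,L3] — begin 0,0,0
+L1 (α=3/7) → [456/7, 219/7, 21]
+L2 (α=3/5) → [4167/35, 1656/35, 12]
+L3 (α=1/2) → [6406/35, 3768/35, 109]
= [183, 108, 109]

at x=0,y=0 over L1,L2,L3,L4:
+L1 (α=2/3) → [140/3, 156, 106]
+L2 (α=1/7) → [439/7, 995/7, 776/7]
+L3 (α=1/2) → [965/7, 557/7, 1179/7]
+L4 (α=2/5) → [5849/35, 3379/35, 4657/35]
= [167, 97, 133]

(2,0) stack=L1,L2,L3,L4; from [0,0,0]:
L1 α=2/7: [172/7, 8/7, 278/7]
L2 α=0: [172/7, 8/7, 278/7]
L3 α=5/8: [1063/28, 187/28, 7169/56]
L4 α=3/4: [3751/112, 8083/112, 36737/224]
→ [33, 72, 164]

query (2,1) [L1,L2,L3,L4] — begin 0,0,0
after L1 α=1/7: [13, 7, 160/7]
after L2 α=1/2: [169/2, 97, 157/7]
after L3 α=1/4: [1009/8, 217/2, 463/14]
after L4 α=5/6: [2843/16, 2357/12, 3771/28]
= [178, 196, 135]

query (2,1) [L1,L2,L3,L4,L5] — begin 0,0,0
L1 α=1/7: [13, 7, 160/7]
L2 α=1/2: [169/2, 97, 157/7]
L3 α=1/4: [1009/8, 217/2, 463/14]
L4 α=5/6: [2843/16, 2357/12, 3771/28]
L5 α=1/4: [8913/64, 3241/16, 16997/112]
rounded: [139, 203, 152]

(0,1) stack=L1,L2,L3,L4,L5; from [0,0,0]:
after L1 α=1/6: [25/2, 151/6, 94/3]
after L2 α=1/2: [167/4, 1459/12, 415/6]
after L3 α=3/7: [647/7, 1702/21, 2369/21]
after L4 α=2/7: [3445/49, 8510/147, 17977/147]
after L5 α=1/3: [13064/147, 46567/441, 38012/441]
= [89, 106, 86]


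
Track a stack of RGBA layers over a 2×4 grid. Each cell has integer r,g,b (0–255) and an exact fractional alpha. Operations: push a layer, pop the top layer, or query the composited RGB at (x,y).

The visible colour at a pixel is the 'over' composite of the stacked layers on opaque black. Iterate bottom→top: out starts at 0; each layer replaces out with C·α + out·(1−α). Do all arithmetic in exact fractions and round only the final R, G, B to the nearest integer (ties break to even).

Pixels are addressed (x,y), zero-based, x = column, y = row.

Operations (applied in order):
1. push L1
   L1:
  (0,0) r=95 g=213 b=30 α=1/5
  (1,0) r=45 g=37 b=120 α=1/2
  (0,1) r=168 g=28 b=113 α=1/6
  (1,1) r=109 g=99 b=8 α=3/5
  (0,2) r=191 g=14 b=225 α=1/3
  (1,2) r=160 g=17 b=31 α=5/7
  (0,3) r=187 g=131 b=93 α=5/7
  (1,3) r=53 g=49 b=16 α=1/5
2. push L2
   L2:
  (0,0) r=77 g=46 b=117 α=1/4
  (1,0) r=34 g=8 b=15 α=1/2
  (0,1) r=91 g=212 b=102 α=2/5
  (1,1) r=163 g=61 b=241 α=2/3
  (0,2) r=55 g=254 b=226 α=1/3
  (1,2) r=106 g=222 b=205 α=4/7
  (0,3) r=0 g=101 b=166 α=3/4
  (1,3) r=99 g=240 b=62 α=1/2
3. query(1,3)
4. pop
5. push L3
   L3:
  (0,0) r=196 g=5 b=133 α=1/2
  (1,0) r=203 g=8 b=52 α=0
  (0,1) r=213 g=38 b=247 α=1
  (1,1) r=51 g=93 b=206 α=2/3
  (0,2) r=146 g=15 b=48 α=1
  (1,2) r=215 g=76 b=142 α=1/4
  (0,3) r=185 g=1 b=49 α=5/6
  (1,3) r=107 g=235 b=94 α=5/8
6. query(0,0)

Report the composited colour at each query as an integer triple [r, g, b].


query (1,3) [L1,L2] — begin 0,0,0
L1 α=1/5: [53/5, 49/5, 16/5]
L2 α=1/2: [274/5, 1249/10, 163/5]
= [55, 125, 33]

query (0,0) [L1,L3] — begin 0,0,0
L1 α=1/5: [19, 213/5, 6]
L3 α=1/2: [215/2, 119/5, 139/2]
→ [108, 24, 70]


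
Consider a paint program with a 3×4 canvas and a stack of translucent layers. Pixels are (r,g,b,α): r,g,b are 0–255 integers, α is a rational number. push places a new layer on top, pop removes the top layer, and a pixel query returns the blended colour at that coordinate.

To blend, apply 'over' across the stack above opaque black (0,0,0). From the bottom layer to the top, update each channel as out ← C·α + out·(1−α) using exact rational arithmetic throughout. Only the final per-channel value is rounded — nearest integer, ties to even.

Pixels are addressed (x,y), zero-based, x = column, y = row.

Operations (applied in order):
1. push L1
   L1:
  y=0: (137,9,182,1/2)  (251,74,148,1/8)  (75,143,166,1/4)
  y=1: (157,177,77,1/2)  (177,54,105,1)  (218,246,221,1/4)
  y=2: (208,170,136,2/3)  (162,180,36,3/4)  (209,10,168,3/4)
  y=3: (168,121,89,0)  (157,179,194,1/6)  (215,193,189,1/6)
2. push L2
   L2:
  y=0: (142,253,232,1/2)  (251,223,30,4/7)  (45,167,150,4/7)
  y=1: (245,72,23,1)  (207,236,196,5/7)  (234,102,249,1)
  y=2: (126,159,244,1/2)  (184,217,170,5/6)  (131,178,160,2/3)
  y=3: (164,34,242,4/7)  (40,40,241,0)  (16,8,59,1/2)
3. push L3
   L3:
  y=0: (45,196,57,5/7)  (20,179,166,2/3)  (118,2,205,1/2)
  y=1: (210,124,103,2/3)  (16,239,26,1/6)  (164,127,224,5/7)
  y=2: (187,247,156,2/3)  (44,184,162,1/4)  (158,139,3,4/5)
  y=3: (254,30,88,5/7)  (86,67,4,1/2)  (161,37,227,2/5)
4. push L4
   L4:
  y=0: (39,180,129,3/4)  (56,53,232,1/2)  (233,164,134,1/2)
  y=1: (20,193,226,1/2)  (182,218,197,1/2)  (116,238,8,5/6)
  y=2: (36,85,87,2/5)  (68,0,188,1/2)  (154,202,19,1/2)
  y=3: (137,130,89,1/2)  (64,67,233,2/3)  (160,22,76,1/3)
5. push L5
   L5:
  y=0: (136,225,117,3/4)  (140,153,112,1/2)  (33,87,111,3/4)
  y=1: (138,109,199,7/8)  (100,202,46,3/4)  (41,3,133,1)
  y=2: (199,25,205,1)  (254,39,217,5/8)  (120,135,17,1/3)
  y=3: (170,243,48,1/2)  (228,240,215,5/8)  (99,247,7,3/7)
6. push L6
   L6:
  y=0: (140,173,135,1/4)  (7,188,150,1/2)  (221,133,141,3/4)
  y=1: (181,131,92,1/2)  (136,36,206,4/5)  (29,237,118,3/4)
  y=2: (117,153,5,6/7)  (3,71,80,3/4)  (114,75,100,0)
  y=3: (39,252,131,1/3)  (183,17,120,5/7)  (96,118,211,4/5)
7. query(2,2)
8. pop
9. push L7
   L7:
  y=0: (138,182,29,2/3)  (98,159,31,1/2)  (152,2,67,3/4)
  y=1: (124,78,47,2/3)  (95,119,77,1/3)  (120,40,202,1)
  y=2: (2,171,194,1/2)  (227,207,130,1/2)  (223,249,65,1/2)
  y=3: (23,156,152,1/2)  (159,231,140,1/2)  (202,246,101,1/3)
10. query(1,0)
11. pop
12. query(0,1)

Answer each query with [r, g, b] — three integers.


query (2,2) [L1,L2,L3,L4,L5,L6] — begin 0,0,0
+L1 (α=3/4) → [627/4, 15/2, 126]
+L2 (α=2/3) → [1675/12, 727/6, 446/3]
+L3 (α=4/5) → [9259/60, 4063/30, 482/15]
+L4 (α=1/2) → [18499/120, 10123/60, 767/30]
+L5 (α=1/3) → [25699/180, 14173/90, 1022/45]
+L6 (α=0) → [25699/180, 14173/90, 1022/45]
rounded: [143, 157, 23]

query (1,0) [L1,L2,L3,L4,L5,L7] — begin 0,0,0
after L1 α=1/8: [251/8, 37/4, 37/2]
after L2 α=4/7: [1255/8, 3679/28, 351/14]
after L3 α=2/3: [525/8, 13703/84, 4999/42]
after L4 α=1/2: [973/16, 18155/168, 14743/84]
after L5 α=1/2: [3213/32, 43859/336, 24151/168]
after L7 α=1/2: [6349/64, 97283/672, 29359/336]
= [99, 145, 87]

at x=0,y=1 over L1,L2,L3,L4,L5:
L1 α=1/2: [157/2, 177/2, 77/2]
L2 α=1: [245, 72, 23]
L3 α=2/3: [665/3, 320/3, 229/3]
L4 α=1/2: [725/6, 899/6, 907/6]
L5 α=7/8: [6521/48, 5477/48, 9265/48]
= [136, 114, 193]


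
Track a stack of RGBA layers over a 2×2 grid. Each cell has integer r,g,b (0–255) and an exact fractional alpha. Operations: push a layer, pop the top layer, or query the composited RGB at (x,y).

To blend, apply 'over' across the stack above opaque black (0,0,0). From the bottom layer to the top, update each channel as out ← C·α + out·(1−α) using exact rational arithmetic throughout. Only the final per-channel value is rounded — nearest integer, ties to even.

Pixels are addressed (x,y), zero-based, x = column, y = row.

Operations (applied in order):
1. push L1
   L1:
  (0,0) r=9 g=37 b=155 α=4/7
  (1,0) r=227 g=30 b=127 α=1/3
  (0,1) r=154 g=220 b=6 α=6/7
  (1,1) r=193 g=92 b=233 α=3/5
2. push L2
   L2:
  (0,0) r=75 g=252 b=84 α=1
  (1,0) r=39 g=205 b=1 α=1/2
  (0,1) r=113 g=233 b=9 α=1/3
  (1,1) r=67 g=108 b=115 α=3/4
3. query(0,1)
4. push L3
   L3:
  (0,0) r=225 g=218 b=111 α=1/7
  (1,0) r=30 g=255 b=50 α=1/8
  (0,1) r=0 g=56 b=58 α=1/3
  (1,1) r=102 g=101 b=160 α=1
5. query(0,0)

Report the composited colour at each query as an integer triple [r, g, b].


(0,1) stack=L1,L2; from [0,0,0]:
after L1 α=6/7: [132, 1320/7, 36/7]
after L2 α=1/3: [377/3, 4271/21, 45/7]
rounded: [126, 203, 6]

query (0,0) [L1,L2,L3] — begin 0,0,0
+L1 (α=4/7) → [36/7, 148/7, 620/7]
+L2 (α=1) → [75, 252, 84]
+L3 (α=1/7) → [675/7, 1730/7, 615/7]
→ [96, 247, 88]


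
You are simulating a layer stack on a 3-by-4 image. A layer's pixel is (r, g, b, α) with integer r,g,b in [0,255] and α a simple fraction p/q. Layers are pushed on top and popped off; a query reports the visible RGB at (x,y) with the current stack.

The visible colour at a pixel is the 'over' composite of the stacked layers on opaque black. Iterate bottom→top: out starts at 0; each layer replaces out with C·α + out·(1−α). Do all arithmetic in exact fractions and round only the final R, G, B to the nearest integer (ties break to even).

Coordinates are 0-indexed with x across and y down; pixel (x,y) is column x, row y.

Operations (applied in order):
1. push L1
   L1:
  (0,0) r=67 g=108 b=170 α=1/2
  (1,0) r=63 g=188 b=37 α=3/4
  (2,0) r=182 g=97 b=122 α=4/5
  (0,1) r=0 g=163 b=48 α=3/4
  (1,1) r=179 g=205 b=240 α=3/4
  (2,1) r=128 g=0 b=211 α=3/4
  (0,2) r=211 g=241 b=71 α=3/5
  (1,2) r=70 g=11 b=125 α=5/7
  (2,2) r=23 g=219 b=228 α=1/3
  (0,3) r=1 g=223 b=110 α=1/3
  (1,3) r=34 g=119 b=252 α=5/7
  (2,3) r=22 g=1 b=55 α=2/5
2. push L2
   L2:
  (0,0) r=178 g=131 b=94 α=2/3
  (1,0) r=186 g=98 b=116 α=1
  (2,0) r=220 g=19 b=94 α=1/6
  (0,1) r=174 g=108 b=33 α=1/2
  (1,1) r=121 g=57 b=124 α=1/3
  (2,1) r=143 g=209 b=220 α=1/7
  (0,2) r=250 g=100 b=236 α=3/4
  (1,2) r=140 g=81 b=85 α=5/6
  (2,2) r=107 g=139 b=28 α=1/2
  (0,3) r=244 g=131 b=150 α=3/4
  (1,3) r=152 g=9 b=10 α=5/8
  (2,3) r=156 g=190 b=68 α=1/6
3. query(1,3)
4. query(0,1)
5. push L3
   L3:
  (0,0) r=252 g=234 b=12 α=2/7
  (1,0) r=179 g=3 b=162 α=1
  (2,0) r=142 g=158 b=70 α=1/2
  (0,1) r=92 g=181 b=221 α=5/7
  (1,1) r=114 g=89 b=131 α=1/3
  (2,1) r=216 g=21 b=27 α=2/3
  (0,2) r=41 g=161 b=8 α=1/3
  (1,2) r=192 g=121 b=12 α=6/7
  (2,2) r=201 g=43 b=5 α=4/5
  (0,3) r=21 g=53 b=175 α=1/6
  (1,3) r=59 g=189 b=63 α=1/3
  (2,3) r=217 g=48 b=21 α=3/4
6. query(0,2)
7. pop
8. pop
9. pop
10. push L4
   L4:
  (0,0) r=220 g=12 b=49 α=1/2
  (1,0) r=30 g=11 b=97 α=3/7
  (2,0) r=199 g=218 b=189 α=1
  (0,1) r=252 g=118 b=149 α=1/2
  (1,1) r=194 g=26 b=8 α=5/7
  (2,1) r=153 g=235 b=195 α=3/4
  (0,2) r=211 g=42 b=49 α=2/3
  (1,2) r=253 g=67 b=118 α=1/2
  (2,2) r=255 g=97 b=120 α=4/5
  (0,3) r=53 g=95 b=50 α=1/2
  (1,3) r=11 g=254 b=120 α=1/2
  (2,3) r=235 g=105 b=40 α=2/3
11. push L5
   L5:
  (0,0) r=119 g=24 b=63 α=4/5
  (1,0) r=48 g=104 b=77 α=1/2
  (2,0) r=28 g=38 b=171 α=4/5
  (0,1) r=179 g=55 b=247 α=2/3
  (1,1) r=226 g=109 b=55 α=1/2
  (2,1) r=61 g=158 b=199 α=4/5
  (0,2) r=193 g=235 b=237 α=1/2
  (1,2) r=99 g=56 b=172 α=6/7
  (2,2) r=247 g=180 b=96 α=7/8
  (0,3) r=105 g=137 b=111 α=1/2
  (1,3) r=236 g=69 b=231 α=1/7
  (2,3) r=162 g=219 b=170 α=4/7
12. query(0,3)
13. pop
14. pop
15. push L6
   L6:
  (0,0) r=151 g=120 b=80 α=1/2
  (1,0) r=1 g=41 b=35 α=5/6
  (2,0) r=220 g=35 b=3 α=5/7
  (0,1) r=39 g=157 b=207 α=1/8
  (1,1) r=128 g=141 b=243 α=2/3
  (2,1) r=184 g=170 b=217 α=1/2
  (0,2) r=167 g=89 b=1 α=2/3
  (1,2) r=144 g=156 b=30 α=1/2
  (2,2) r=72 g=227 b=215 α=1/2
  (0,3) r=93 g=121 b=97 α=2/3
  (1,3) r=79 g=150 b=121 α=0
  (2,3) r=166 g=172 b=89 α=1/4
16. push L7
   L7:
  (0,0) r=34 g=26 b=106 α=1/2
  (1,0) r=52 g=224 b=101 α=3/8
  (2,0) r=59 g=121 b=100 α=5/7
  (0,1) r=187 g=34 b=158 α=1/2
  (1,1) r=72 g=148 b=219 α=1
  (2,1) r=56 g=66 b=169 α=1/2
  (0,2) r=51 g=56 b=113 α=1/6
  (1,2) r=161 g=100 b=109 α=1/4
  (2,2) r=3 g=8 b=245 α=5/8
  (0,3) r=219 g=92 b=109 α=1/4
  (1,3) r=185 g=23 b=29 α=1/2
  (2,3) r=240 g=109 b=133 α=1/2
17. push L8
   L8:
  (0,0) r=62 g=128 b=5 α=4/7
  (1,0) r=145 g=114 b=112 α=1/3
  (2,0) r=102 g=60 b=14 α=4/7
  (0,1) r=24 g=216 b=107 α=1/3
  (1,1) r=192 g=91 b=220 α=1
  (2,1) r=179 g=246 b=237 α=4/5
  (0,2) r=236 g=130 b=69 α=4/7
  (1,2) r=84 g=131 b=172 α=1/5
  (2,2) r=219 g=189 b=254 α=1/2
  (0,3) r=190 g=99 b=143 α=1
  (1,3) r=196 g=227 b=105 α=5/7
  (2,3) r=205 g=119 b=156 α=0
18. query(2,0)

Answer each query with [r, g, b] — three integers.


at x=1,y=3 over L1,L2:
L1 α=5/7: [170/7, 85, 180]
L2 α=5/8: [2915/28, 75/2, 295/4]
= [104, 38, 74]

query (0,1) [L1,L2] — begin 0,0,0
+L1 (α=3/4) → [0, 489/4, 36]
+L2 (α=1/2) → [87, 921/8, 69/2]
rounded: [87, 115, 34]

(0,2) stack=L1,L2,L3; from [0,0,0]:
L1 α=3/5: [633/5, 723/5, 213/5]
L2 α=3/4: [4383/20, 2223/20, 3753/20]
L3 α=1/3: [4793/30, 3833/30, 3833/30]
→ [160, 128, 128]

(0,3) stack=L4,L5; from [0,0,0]:
after L4 α=1/2: [53/2, 95/2, 25]
after L5 α=1/2: [263/4, 369/4, 68]
→ [66, 92, 68]

(2,0) stack=L6,L7,L8; from [0,0,0]:
L6 α=5/7: [1100/7, 25, 15/7]
L7 α=5/7: [4265/49, 655/7, 3530/49]
L8 α=4/7: [32787/343, 3645/49, 13334/343]
rounded: [96, 74, 39]


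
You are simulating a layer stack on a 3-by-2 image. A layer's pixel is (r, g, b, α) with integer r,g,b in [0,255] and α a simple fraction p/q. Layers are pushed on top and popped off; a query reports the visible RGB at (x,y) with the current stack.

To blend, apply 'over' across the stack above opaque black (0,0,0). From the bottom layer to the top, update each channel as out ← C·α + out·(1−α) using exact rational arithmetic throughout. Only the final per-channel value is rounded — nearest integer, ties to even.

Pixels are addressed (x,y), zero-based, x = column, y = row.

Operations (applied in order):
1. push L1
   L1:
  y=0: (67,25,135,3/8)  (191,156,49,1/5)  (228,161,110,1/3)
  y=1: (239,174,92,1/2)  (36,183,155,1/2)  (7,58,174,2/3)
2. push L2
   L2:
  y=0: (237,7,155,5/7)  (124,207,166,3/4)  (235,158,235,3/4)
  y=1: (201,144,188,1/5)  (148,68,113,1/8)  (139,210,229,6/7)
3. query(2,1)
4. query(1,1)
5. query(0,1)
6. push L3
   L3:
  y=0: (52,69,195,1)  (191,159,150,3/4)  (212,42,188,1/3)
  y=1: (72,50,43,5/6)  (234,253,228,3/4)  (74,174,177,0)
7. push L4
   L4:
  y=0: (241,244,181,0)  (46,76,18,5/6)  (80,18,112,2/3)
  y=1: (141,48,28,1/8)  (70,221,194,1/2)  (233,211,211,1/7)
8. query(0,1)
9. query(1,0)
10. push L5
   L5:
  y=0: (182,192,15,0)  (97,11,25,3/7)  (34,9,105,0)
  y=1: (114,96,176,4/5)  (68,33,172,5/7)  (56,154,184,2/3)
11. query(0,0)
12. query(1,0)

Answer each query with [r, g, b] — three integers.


(2,1) stack=L1,L2; from [0,0,0]:
+L1 (α=2/3) → [14/3, 116/3, 116]
+L2 (α=6/7) → [2516/21, 3896/21, 1490/7]
rounded: [120, 186, 213]

at x=1,y=1 over L1,L2:
after L1 α=1/2: [18, 183/2, 155/2]
after L2 α=1/8: [137/4, 1417/16, 1311/16]
→ [34, 89, 82]

at x=0,y=1 over L1,L2:
L1 α=1/2: [239/2, 87, 46]
L2 α=1/5: [679/5, 492/5, 372/5]
= [136, 98, 74]

query (0,1) [L1,L2,L3,L4] — begin 0,0,0
after L1 α=1/2: [239/2, 87, 46]
after L2 α=1/5: [679/5, 492/5, 372/5]
after L3 α=5/6: [2479/30, 871/15, 1447/30]
after L4 α=1/8: [21583/240, 6817/120, 10969/240]
= [90, 57, 46]

query (1,0) [L1,L2,L3,L4] — begin 0,0,0
+L1 (α=1/5) → [191/5, 156/5, 49/5]
+L2 (α=3/4) → [2051/20, 3261/20, 2539/20]
+L3 (α=3/4) → [13511/80, 12801/80, 11539/80]
+L4 (α=5/6) → [10637/160, 43201/480, 18739/480]
rounded: [66, 90, 39]

(0,0) stack=L1,L2,L3,L4,L5; from [0,0,0]:
L1 α=3/8: [201/8, 75/8, 405/8]
L2 α=5/7: [4941/28, 215/28, 3505/28]
L3 α=1: [52, 69, 195]
L4 α=0: [52, 69, 195]
L5 α=0: [52, 69, 195]
rounded: [52, 69, 195]

query (1,0) [L1,L2,L3,L4,L5] — begin 0,0,0
after L1 α=1/5: [191/5, 156/5, 49/5]
after L2 α=3/4: [2051/20, 3261/20, 2539/20]
after L3 α=3/4: [13511/80, 12801/80, 11539/80]
after L4 α=5/6: [10637/160, 43201/480, 18739/480]
after L5 α=3/7: [22277/280, 47161/840, 27739/840]
→ [80, 56, 33]


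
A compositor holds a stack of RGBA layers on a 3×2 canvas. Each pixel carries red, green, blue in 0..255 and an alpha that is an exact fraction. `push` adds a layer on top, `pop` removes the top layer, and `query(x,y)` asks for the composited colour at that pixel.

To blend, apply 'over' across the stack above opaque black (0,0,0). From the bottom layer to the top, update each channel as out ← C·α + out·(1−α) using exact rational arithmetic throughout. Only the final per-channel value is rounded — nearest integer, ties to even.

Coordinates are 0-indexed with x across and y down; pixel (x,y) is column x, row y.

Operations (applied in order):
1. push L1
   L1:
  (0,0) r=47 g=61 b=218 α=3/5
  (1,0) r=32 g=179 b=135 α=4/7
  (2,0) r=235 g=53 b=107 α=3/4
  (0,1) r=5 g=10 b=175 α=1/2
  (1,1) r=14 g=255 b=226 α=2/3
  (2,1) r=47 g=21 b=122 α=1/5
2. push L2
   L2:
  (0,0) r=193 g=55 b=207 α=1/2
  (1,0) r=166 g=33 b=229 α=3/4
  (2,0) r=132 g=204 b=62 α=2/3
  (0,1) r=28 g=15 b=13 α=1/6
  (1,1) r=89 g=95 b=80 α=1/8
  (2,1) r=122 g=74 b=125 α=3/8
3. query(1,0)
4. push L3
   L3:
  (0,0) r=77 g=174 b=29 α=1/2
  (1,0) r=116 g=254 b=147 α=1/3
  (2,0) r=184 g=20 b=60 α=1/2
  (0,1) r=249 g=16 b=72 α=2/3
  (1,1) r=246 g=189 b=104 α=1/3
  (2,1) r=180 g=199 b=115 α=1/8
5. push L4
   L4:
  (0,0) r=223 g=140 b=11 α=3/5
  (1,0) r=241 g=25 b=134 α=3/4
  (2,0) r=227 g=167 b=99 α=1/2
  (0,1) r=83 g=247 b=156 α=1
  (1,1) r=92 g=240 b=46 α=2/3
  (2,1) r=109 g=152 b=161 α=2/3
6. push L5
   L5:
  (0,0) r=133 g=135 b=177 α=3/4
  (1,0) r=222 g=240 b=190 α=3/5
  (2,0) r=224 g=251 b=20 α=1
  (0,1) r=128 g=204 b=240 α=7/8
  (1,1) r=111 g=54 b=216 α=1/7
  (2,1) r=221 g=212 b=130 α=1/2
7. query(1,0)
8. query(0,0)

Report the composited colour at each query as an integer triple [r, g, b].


at x=1,y=0 over L1,L2:
+L1 (α=4/7) → [128/7, 716/7, 540/7]
+L2 (α=3/4) → [1807/14, 1409/28, 5349/28]
rounded: [129, 50, 191]

at x=1,y=0 over L1,L2,L3,L4,L5:
after L1 α=4/7: [128/7, 716/7, 540/7]
after L2 α=3/4: [1807/14, 1409/28, 5349/28]
after L3 α=1/3: [873/7, 1655/14, 2469/14]
after L4 α=3/4: [2967/14, 2705/56, 8097/56]
after L5 α=3/5: [7629/35, 4573/28, 24057/140]
rounded: [218, 163, 172]

query (0,0) [L1,L2,L3,L4,L5] — begin 0,0,0
L1 α=3/5: [141/5, 183/5, 654/5]
L2 α=1/2: [553/5, 229/5, 1689/10]
L3 α=1/2: [469/5, 1099/10, 1979/20]
L4 α=3/5: [4283/25, 3199/25, 2309/50]
L5 α=3/4: [7129/50, 3331/25, 28859/200]
rounded: [143, 133, 144]


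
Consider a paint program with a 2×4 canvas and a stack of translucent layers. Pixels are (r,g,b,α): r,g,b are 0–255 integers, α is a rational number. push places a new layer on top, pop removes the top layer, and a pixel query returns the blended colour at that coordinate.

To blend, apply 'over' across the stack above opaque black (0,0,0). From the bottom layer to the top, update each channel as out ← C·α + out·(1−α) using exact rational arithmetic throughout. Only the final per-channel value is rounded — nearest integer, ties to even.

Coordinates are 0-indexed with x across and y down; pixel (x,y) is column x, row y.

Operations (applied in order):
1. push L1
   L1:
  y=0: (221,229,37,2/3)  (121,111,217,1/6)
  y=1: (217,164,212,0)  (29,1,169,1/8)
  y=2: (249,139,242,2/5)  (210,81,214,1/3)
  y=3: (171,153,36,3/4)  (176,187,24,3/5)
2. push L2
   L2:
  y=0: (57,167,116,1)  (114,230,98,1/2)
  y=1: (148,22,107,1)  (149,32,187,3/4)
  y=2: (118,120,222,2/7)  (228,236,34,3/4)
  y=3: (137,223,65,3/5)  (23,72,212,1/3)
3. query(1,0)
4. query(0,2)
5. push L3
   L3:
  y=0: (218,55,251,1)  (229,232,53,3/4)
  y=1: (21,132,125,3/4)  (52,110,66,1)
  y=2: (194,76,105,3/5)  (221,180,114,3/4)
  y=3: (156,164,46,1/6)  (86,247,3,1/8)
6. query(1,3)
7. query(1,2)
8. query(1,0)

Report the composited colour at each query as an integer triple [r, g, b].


query (1,0) [L1,L2] — begin 0,0,0
after L1 α=1/6: [121/6, 37/2, 217/6]
after L2 α=1/2: [805/12, 497/4, 805/12]
rounded: [67, 124, 67]

at x=0,y=2 over L1,L2:
after L1 α=2/5: [498/5, 278/5, 484/5]
after L2 α=2/7: [734/7, 74, 928/7]
= [105, 74, 133]

(1,3) stack=L1,L2,L3; from [0,0,0]:
L1 α=3/5: [528/5, 561/5, 72/5]
L2 α=1/3: [1171/15, 494/5, 1204/15]
L3 α=1/8: [9487/120, 4693/40, 8473/120]
→ [79, 117, 71]

(1,2) stack=L1,L2,L3; from [0,0,0]:
L1 α=1/3: [70, 27, 214/3]
L2 α=3/4: [377/2, 735/4, 130/3]
L3 α=3/4: [1703/8, 2895/16, 289/3]
→ [213, 181, 96]

query (1,0) [L1,L2,L3] — begin 0,0,0
+L1 (α=1/6) → [121/6, 37/2, 217/6]
+L2 (α=1/2) → [805/12, 497/4, 805/12]
+L3 (α=3/4) → [9049/48, 3281/16, 2713/48]
rounded: [189, 205, 57]


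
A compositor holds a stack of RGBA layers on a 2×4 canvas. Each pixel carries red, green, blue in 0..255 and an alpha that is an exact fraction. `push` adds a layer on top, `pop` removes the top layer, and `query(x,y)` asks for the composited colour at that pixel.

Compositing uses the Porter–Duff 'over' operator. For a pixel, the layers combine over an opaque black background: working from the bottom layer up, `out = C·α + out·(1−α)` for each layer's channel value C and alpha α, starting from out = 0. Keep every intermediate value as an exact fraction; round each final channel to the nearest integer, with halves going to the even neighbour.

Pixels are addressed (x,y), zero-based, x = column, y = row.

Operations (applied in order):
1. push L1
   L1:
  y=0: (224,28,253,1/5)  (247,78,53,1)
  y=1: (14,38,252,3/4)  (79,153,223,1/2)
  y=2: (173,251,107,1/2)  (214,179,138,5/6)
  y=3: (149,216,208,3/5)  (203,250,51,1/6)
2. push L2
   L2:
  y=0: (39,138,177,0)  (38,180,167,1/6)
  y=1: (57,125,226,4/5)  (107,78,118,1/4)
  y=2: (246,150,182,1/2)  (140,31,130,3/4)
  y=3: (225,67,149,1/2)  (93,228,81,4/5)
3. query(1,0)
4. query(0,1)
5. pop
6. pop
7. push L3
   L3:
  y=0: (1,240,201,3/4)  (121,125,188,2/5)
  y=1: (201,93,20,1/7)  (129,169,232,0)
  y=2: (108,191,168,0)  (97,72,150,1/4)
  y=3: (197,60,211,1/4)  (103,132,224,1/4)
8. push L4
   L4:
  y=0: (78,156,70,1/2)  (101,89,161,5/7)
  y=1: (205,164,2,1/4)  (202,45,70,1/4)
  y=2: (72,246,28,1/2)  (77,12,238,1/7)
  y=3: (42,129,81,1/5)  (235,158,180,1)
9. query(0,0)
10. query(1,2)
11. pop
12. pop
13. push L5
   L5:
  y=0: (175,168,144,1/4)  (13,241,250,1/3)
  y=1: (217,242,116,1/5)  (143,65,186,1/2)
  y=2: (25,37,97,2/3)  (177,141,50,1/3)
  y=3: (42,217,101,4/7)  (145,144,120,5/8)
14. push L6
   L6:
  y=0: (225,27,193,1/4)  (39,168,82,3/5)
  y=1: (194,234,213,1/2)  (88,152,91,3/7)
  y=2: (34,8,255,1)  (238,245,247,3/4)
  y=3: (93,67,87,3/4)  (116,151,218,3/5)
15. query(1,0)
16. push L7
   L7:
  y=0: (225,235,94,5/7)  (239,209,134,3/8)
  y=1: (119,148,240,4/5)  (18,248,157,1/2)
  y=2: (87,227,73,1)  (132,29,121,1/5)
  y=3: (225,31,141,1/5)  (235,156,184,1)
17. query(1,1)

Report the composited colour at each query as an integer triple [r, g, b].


query (1,0) [L1,L2] — begin 0,0,0
after L1 α=1: [247, 78, 53]
after L2 α=1/6: [1273/6, 95, 72]
= [212, 95, 72]

query (0,1) [L1,L2] — begin 0,0,0
after L1 α=3/4: [21/2, 57/2, 189]
after L2 α=4/5: [477/10, 1057/10, 1093/5]
= [48, 106, 219]

at x=0,y=0 over L3,L4:
L3 α=3/4: [3/4, 180, 603/4]
L4 α=1/2: [315/8, 168, 883/8]
= [39, 168, 110]

(1,2) stack=L3,L4; from [0,0,0]:
after L3 α=1/4: [97/4, 18, 75/2]
after L4 α=1/7: [445/14, 120/7, 463/7]
→ [32, 17, 66]

at x=1,y=0 over L5,L6:
L5 α=1/3: [13/3, 241/3, 250/3]
L6 α=3/5: [377/15, 1994/15, 1238/15]
rounded: [25, 133, 83]

query (1,1) [L5,L6,L7] — begin 0,0,0
L5 α=1/2: [143/2, 65/2, 93]
L6 α=3/7: [550/7, 586/7, 645/7]
L7 α=1/2: [338/7, 1161/7, 872/7]
→ [48, 166, 125]


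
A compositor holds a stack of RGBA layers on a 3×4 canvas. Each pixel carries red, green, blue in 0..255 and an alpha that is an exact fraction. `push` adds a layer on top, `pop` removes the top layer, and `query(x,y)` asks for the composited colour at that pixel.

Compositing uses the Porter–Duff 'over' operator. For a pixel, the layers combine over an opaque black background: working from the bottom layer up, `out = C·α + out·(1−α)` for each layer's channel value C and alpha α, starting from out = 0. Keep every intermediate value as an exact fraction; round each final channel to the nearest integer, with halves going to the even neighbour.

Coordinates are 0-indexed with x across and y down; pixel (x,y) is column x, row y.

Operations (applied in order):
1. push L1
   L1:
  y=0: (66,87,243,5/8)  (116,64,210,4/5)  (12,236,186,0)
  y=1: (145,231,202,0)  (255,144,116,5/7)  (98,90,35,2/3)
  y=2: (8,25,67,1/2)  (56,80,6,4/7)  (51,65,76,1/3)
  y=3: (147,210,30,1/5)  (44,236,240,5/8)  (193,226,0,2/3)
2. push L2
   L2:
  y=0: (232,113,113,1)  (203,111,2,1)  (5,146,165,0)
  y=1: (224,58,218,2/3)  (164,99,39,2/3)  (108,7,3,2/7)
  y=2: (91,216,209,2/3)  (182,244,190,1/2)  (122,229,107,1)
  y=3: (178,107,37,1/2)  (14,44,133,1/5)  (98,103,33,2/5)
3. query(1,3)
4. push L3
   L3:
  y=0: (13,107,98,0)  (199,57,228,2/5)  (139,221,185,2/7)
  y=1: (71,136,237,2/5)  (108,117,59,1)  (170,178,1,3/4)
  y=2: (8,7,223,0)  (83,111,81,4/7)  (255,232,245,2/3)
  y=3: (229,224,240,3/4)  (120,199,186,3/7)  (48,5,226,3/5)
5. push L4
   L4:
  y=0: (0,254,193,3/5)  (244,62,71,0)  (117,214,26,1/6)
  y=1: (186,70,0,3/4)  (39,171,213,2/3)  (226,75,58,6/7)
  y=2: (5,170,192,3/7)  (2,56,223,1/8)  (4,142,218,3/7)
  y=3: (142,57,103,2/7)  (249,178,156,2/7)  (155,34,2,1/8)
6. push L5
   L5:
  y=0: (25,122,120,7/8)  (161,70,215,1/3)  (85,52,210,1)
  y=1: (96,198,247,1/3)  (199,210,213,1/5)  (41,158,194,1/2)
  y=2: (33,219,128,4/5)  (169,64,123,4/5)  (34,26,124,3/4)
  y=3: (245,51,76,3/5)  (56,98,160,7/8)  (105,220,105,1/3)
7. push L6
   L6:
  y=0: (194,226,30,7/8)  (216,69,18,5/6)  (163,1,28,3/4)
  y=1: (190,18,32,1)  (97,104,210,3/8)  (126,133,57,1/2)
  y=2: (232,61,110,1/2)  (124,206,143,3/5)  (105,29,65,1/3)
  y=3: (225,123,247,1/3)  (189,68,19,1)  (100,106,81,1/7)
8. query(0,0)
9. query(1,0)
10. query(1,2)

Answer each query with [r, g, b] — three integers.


query (1,3) [L1,L2] — begin 0,0,0
L1 α=5/8: [55/2, 295/2, 150]
L2 α=1/5: [124/5, 634/5, 733/5]
→ [25, 127, 147]

query (0,0) [L1,L2,L3,L4,L5,L6] — begin 0,0,0
after L1 α=5/8: [165/4, 435/8, 1215/8]
after L2 α=1: [232, 113, 113]
after L3 α=0: [232, 113, 113]
after L4 α=3/5: [464/5, 988/5, 161]
after L5 α=7/8: [1339/40, 2629/20, 1001/8]
after L6 α=7/8: [55659/320, 34269/160, 2681/64]
rounded: [174, 214, 42]

at x=1,y=0 over L1,L2,L3,L4,L5,L6:
L1 α=4/5: [464/5, 256/5, 168]
L2 α=1: [203, 111, 2]
L3 α=2/5: [1007/5, 447/5, 462/5]
L4 α=0: [1007/5, 447/5, 462/5]
L5 α=1/3: [2819/15, 1244/15, 1999/15]
L6 α=5/6: [19019/90, 6419/90, 3349/90]
= [211, 71, 37]

at x=1,y=2 over L1,L2,L3,L4,L5,L6:
after L1 α=4/7: [32, 320/7, 24/7]
after L2 α=1/2: [107, 1014/7, 677/7]
after L3 α=4/7: [653/7, 6150/49, 4299/49]
after L4 α=1/8: [655/8, 3271/28, 1465/14]
after L5 α=4/5: [6063/40, 10439/140, 8353/70]
after L6 α=3/5: [13503/100, 53699/350, 23368/175]
= [135, 153, 134]


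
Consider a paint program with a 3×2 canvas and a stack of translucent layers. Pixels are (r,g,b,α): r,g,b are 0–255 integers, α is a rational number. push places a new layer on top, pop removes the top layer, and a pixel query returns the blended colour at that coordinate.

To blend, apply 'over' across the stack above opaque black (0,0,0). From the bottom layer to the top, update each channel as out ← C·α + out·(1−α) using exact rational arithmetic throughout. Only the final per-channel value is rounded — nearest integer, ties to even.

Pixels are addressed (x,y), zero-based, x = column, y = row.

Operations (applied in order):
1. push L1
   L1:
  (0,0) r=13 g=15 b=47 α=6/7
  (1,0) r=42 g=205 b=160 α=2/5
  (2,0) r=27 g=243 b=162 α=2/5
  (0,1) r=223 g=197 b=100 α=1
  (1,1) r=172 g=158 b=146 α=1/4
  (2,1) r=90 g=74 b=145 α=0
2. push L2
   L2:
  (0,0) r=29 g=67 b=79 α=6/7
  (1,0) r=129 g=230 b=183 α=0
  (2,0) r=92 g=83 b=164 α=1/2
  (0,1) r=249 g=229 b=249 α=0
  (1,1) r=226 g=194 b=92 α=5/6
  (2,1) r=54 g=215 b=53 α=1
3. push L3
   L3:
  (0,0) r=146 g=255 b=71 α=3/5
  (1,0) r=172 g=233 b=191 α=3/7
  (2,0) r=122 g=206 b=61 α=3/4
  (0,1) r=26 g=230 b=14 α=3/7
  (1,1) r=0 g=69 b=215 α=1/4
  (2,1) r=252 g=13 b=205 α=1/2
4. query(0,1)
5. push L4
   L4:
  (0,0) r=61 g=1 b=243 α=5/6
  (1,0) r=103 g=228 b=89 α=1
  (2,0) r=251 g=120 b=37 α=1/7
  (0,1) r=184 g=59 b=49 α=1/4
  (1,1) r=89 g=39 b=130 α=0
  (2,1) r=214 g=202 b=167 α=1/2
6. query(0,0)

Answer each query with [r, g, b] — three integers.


at x=0,y=1 over L1,L2,L3:
L1 α=1: [223, 197, 100]
L2 α=0: [223, 197, 100]
L3 α=3/7: [970/7, 1478/7, 442/7]
→ [139, 211, 63]

(0,0) stack=L1,L2,L3,L4; from [0,0,0]:
L1 α=6/7: [78/7, 90/7, 282/7]
L2 α=6/7: [1296/49, 2904/49, 3600/49]
L3 α=3/5: [24054/245, 43293/245, 17637/245]
L4 α=5/6: [98779/1470, 22259/735, 52552/245]
= [67, 30, 214]


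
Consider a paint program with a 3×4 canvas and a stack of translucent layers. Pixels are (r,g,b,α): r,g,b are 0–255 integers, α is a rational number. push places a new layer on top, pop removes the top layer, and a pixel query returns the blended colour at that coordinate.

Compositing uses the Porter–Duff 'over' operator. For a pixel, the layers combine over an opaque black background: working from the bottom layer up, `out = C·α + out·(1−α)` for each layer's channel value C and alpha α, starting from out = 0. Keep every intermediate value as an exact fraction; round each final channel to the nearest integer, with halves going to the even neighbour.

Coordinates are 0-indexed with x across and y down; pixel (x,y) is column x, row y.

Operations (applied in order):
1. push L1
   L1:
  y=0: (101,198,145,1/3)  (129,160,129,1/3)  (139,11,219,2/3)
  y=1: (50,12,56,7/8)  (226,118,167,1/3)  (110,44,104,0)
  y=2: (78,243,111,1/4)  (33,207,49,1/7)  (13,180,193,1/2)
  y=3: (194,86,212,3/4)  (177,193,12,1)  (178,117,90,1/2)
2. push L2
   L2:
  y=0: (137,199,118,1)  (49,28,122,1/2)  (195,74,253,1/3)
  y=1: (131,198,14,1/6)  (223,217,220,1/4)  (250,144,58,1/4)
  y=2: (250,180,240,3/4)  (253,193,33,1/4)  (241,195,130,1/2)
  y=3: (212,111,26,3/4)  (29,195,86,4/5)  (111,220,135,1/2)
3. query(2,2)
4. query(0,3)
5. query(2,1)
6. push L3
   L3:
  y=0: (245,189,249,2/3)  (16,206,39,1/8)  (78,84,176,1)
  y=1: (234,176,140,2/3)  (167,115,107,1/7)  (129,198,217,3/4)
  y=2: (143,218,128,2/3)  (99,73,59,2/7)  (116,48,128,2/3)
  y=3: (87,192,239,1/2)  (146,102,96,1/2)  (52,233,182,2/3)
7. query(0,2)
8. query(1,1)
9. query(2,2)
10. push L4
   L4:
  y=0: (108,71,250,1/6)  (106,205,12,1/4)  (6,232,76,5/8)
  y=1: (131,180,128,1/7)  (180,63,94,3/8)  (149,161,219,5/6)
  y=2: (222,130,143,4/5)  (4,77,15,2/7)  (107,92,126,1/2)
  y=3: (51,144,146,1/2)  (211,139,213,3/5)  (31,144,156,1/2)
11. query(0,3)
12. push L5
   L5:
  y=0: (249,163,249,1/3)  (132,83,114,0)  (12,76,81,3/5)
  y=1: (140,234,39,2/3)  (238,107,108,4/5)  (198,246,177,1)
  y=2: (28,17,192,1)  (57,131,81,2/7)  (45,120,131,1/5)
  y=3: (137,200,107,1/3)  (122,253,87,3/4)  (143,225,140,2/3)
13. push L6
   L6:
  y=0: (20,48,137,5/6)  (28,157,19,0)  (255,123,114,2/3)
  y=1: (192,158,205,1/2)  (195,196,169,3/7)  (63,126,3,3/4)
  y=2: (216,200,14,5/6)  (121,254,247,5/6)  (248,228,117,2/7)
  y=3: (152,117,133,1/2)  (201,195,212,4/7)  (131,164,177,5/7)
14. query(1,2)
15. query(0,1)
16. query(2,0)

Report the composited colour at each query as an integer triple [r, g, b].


query (2,2) [L1,L2] — begin 0,0,0
after L1 α=1/2: [13/2, 90, 193/2]
after L2 α=1/2: [495/4, 285/2, 453/4]
rounded: [124, 142, 113]

query (0,3) [L1,L2] — begin 0,0,0
L1 α=3/4: [291/2, 129/2, 159]
L2 α=3/4: [1563/8, 795/8, 237/4]
= [195, 99, 59]

at x=2,y=1 over L1,L2:
after L1 α=0: [0, 0, 0]
after L2 α=1/4: [125/2, 36, 29/2]
= [62, 36, 14]

query (0,2) [L1,L2,L3] — begin 0,0,0
+L1 (α=1/4) → [39/2, 243/4, 111/4]
+L2 (α=3/4) → [1539/8, 2403/16, 2991/16]
+L3 (α=2/3) → [3827/24, 9379/48, 7087/48]
rounded: [159, 195, 148]

(1,1) stack=L1,L2,L3; from [0,0,0]:
+L1 (α=1/3) → [226/3, 118/3, 167/3]
+L2 (α=1/4) → [449/4, 335/4, 387/4]
+L3 (α=1/7) → [1681/14, 1235/14, 1375/14]
rounded: [120, 88, 98]

(2,2) stack=L1,L2,L3; from [0,0,0]:
after L1 α=1/2: [13/2, 90, 193/2]
after L2 α=1/2: [495/4, 285/2, 453/4]
after L3 α=2/3: [1423/12, 159/2, 1477/12]
rounded: [119, 80, 123]

(0,3) stack=L1,L2,L3,L4; from [0,0,0]:
+L1 (α=3/4) → [291/2, 129/2, 159]
+L2 (α=3/4) → [1563/8, 795/8, 237/4]
+L3 (α=1/2) → [2259/16, 2331/16, 1193/8]
+L4 (α=1/2) → [3075/32, 4635/32, 2361/16]
→ [96, 145, 148]

(1,2) stack=L1,L2,L3,L4,L5,L6; from [0,0,0]:
L1 α=1/7: [33/7, 207/7, 7]
L2 α=1/4: [935/14, 493/7, 27/2]
L3 α=2/7: [7447/98, 3487/49, 53/2]
L4 α=2/7: [38019/686, 24981/343, 325/14]
L5 α=2/7: [268299/4802, 214771/2401, 3893/98]
L6 α=5/6: [3173509/28812, 3264041/14406, 41641/196]
→ [110, 227, 212]

(0,1) stack=L1,L2,L3,L4,L5,L6; from [0,0,0]:
after L1 α=7/8: [175/4, 21/2, 49]
after L2 α=1/6: [1399/24, 167/4, 259/6]
after L3 α=2/3: [12631/72, 525/4, 1939/18]
after L4 α=1/7: [2029/12, 1935/14, 2323/21]
after L5 α=2/3: [5389/36, 2829/14, 3961/63]
after L6 α=1/2: [12301/72, 5041/28, 8438/63]
rounded: [171, 180, 134]

(2,0) stack=L1,L2,L3,L4,L5,L6; from [0,0,0]:
L1 α=2/3: [278/3, 22/3, 146]
L2 α=1/3: [1141/9, 266/9, 545/3]
L3 α=1: [78, 84, 176]
L4 α=5/8: [33, 353/2, 227/2]
L5 α=3/5: [102/5, 581/5, 94]
L6 α=2/3: [884/5, 1811/15, 322/3]
→ [177, 121, 107]


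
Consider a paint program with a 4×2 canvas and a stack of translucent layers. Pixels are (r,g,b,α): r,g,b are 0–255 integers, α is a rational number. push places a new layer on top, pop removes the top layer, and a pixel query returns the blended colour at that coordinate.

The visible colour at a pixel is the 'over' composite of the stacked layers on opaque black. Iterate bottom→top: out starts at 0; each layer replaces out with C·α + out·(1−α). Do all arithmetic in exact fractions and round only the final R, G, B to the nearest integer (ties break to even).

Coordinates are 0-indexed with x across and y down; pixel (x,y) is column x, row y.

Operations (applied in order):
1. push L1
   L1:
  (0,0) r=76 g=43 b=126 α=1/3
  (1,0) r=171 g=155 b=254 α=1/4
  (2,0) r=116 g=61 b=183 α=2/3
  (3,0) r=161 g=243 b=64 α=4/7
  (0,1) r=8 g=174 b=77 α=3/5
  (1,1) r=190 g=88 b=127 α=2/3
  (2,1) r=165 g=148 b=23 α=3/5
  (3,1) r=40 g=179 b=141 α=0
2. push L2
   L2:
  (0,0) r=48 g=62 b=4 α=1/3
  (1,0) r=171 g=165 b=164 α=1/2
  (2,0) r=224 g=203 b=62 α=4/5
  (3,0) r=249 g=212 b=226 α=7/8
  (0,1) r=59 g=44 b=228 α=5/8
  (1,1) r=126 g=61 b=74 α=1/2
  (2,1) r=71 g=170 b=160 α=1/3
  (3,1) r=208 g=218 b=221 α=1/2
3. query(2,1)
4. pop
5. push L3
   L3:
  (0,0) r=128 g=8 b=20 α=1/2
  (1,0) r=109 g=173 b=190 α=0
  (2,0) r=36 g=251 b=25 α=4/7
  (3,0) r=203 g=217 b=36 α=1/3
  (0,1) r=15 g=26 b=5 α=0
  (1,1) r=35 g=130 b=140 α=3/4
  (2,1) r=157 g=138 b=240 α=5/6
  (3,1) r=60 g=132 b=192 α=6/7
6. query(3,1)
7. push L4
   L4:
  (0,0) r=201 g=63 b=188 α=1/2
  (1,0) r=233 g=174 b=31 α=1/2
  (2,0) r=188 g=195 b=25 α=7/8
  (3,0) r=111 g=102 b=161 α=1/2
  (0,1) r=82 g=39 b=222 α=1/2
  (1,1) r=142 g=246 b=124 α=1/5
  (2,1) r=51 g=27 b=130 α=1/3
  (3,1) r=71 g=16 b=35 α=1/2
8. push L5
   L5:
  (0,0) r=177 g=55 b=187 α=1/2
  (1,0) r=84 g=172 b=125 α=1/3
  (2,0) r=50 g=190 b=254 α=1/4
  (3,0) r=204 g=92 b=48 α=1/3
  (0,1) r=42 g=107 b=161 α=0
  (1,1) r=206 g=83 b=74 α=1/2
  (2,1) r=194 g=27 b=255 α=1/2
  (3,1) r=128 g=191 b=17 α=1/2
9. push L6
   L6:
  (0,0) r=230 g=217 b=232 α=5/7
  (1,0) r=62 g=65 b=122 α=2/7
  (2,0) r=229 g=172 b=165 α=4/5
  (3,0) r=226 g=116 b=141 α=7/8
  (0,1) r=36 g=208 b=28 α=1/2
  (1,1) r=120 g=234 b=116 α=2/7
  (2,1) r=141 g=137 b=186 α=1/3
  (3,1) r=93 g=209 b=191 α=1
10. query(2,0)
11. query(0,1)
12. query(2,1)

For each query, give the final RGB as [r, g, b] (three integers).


at x=2,y=1 over L1,L2:
+L1 (α=3/5) → [99, 444/5, 69/5]
+L2 (α=1/3) → [269/3, 1738/15, 938/15]
rounded: [90, 116, 63]

query (3,1) [L1,L3] — begin 0,0,0
L1 α=0: [0, 0, 0]
L3 α=6/7: [360/7, 792/7, 1152/7]
= [51, 113, 165]

query (2,0) [L1,L3,L4,L5,L6] — begin 0,0,0
L1 α=2/3: [232/3, 122/3, 122]
L3 α=4/7: [376/7, 1126/7, 466/7]
L4 α=7/8: [2397/14, 10681/56, 1691/56]
L5 α=1/4: [7891/56, 42683/224, 19297/224]
L6 α=4/5: [59187/280, 39359/224, 167137/1120]
rounded: [211, 176, 149]

(0,1) stack=L1,L3,L4,L5,L6; from [0,0,0]:
after L1 α=3/5: [24/5, 522/5, 231/5]
after L3 α=0: [24/5, 522/5, 231/5]
after L4 α=1/2: [217/5, 717/10, 1341/10]
after L5 α=0: [217/5, 717/10, 1341/10]
after L6 α=1/2: [397/10, 2797/20, 1621/20]
= [40, 140, 81]

at x=2,y=1 over L1,L3,L4,L5,L6:
after L1 α=3/5: [99, 444/5, 69/5]
after L3 α=5/6: [442/3, 649/5, 2023/10]
after L4 α=1/3: [1037/9, 1433/15, 891/5]
after L5 α=1/2: [2783/18, 919/15, 1083/5]
after L6 α=1/3: [4052/27, 3893/45, 1032/5]
rounded: [150, 87, 206]
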